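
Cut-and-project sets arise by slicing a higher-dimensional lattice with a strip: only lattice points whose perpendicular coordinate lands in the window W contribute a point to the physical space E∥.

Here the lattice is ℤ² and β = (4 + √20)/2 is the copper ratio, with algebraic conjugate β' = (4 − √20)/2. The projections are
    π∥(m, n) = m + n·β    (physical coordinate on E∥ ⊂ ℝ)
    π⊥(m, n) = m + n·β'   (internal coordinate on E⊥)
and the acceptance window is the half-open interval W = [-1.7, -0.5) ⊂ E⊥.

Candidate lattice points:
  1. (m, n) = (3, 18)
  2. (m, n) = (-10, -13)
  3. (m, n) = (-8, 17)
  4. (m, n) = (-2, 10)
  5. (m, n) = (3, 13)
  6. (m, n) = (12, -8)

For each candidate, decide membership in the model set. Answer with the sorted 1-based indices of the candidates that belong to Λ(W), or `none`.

1

β' = (4−√20)/2 ≈ -0.2361.
[1] lift (3,18): star map gives -1.2492; window check -1.7 ≤ -1.2492 < -0.5 is true → IN Λ
[2] lift (-10,-13): star map gives -6.9311; window check -1.7 ≤ -6.9311 < -0.5 is false → out
[3] lift (-8,17): star map gives -12.0132; window check -1.7 ≤ -12.0132 < -0.5 is false → out
[4] lift (-2,10): star map gives -4.3607; window check -1.7 ≤ -4.3607 < -0.5 is false → out
[5] lift (3,13): star map gives -0.0689; window check -1.7 ≤ -0.0689 < -0.5 is false → out
[6] lift (12,-8): star map gives 13.8885; window check -1.7 ≤ 13.8885 < -0.5 is false → out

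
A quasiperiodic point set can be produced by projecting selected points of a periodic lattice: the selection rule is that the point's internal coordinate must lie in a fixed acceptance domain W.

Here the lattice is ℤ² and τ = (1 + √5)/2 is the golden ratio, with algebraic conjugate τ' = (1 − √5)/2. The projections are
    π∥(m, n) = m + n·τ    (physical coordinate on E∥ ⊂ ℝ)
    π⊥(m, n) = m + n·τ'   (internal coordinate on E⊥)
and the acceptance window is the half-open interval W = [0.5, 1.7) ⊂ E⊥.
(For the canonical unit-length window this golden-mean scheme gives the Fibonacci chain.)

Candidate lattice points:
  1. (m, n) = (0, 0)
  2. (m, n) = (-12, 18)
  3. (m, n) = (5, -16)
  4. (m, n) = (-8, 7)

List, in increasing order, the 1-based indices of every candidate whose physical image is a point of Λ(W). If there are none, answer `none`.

none

Numerically τ ≈ 1.618034 and τ' = −1/τ ≈ -0.618034.
candidate 1: (m,n)=(0,0) → π∥ = 0+0·τ ≈ 0.000000, π⊥ = 0+0·τ' ≈ 0.000000 ∉ [0.5, 1.7) ⇒ out
candidate 2: (m,n)=(-12,18) → π∥ = -12+18·τ ≈ 17.124612, π⊥ = -12+18·τ' ≈ -23.124612 ∉ [0.5, 1.7) ⇒ out
candidate 3: (m,n)=(5,-16) → π∥ = 5-16·τ ≈ -20.888544, π⊥ = 5-16·τ' ≈ 14.888544 ∉ [0.5, 1.7) ⇒ out
candidate 4: (m,n)=(-8,7) → π∥ = -8+7·τ ≈ 3.326238, π⊥ = -8+7·τ' ≈ -12.326238 ∉ [0.5, 1.7) ⇒ out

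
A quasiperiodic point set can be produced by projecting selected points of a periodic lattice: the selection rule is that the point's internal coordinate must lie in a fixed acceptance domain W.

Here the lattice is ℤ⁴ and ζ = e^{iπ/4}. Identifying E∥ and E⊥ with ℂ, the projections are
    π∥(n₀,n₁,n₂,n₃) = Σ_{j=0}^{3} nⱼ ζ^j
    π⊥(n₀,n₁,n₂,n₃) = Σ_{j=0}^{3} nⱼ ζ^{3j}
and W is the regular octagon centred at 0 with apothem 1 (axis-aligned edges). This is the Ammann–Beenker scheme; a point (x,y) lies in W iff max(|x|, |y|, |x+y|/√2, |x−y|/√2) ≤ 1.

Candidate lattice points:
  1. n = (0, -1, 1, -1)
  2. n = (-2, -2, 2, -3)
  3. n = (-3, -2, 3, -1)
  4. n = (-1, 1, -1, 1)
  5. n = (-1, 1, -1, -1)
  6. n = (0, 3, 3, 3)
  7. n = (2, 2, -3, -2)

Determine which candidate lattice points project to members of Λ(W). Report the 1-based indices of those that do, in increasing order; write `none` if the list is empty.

none

Internal map: ζ^{3j} for j=0..3 gives (1,0), (−√2/2,√2/2), (0,−1), (√2/2,√2/2).
candidate 1: n = (0, -1, 1, -1) → π⊥ ≈ (+0.000000, -2.414214); max(|x|,|y|,|x±y|/√2) = 2.414214 > 1 ⇒ ∉ W
candidate 2: n = (-2, -2, 2, -3) → π⊥ ≈ (-2.707107, -5.535534); max(|x|,|y|,|x±y|/√2) = 5.828427 > 1 ⇒ ∉ W
candidate 3: n = (-3, -2, 3, -1) → π⊥ ≈ (-2.292893, -5.121320); max(|x|,|y|,|x±y|/√2) = 5.242641 > 1 ⇒ ∉ W
candidate 4: n = (-1, 1, -1, 1) → π⊥ ≈ (-1.000000, +2.414214); max(|x|,|y|,|x±y|/√2) = 2.414214 > 1 ⇒ ∉ W
candidate 5: n = (-1, 1, -1, -1) → π⊥ ≈ (-2.414214, +1.000000); max(|x|,|y|,|x±y|/√2) = 2.414214 > 1 ⇒ ∉ W
candidate 6: n = (0, 3, 3, 3) → π⊥ ≈ (+0.000000, +1.242641); max(|x|,|y|,|x±y|/√2) = 1.242641 > 1 ⇒ ∉ W
candidate 7: n = (2, 2, -3, -2) → π⊥ ≈ (-0.828427, +3.000000); max(|x|,|y|,|x±y|/√2) = 3.000000 > 1 ⇒ ∉ W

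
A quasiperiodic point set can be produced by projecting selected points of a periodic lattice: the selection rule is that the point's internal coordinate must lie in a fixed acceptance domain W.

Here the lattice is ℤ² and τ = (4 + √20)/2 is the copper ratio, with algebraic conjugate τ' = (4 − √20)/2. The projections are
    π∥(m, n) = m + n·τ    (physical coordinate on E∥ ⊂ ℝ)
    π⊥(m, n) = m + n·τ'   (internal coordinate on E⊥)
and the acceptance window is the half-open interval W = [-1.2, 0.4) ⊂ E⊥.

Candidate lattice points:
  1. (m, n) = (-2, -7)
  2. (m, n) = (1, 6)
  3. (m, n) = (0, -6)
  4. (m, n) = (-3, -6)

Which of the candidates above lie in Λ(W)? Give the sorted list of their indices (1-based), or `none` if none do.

1, 2

τ' = (4−√20)/2 ≈ -0.2361.
[1] lift (-2,-7): star map gives -0.3475; window check -1.2 ≤ -0.3475 < 0.4 is true → IN Λ
[2] lift (1,6): star map gives -0.4164; window check -1.2 ≤ -0.4164 < 0.4 is true → IN Λ
[3] lift (0,-6): star map gives 1.4164; window check -1.2 ≤ 1.4164 < 0.4 is false → out
[4] lift (-3,-6): star map gives -1.5836; window check -1.2 ≤ -1.5836 < 0.4 is false → out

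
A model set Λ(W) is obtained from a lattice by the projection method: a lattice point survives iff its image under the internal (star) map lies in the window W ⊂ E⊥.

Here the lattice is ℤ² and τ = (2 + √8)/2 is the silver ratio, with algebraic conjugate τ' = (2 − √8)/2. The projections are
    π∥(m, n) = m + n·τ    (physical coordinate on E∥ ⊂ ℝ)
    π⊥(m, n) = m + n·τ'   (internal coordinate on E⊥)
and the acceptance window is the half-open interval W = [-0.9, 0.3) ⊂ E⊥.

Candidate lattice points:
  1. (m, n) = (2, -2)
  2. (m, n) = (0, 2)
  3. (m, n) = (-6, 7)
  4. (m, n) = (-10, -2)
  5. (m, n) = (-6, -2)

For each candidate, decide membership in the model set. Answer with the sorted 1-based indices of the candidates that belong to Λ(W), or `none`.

2

τ' = (2−√8)/2 ≈ -0.41421.
candidate 1: (m,n)=(2,-2) → π∥ = 2-2·τ ≈ -2.82843, π⊥ = 2-2·τ' ≈ 2.82843 ∉ [-0.9, 0.3) ⇒ out
candidate 2: (m,n)=(0,2) → π∥ = 0+2·τ ≈ 4.82843, π⊥ = 0+2·τ' ≈ -0.82843 ∈ [-0.9, 0.3) ⇒ IN Λ
candidate 3: (m,n)=(-6,7) → π∥ = -6+7·τ ≈ 10.89949, π⊥ = -6+7·τ' ≈ -8.89949 ∉ [-0.9, 0.3) ⇒ out
candidate 4: (m,n)=(-10,-2) → π∥ = -10-2·τ ≈ -14.82843, π⊥ = -10-2·τ' ≈ -9.17157 ∉ [-0.9, 0.3) ⇒ out
candidate 5: (m,n)=(-6,-2) → π∥ = -6-2·τ ≈ -10.82843, π⊥ = -6-2·τ' ≈ -5.17157 ∉ [-0.9, 0.3) ⇒ out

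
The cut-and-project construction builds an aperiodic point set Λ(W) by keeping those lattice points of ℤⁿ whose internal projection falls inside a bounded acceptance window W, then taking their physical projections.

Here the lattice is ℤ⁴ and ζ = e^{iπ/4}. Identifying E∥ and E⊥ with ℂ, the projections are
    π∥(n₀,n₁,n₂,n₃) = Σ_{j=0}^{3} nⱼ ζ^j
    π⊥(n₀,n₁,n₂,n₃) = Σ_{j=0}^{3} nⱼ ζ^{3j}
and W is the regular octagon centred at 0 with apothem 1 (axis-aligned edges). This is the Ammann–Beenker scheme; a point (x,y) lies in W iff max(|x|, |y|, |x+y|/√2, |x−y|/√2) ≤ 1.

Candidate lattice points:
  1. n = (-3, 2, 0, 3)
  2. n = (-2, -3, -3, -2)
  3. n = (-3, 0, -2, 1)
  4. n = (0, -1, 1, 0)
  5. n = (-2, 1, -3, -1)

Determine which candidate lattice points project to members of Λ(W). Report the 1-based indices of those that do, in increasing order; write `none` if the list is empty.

With ζ = e^{iπ/4} the internal vectors are ζ^0,ζ^3,ζ^6,ζ^9.
#1 (-3, 2, 0, 3): internal (-2.2929, 3.5355); octagon support 4.1213 vs apothem 1 → ∉ W
#2 (-2, -3, -3, -2): internal (-1.2929, -0.5355); octagon support 1.2929 vs apothem 1 → ∉ W
#3 (-3, 0, -2, 1): internal (-2.2929, 2.7071); octagon support 3.5355 vs apothem 1 → ∉ W
#4 (0, -1, 1, 0): internal (0.7071, -1.7071); octagon support 1.7071 vs apothem 1 → ∉ W
#5 (-2, 1, -3, -1): internal (-3.4142, 3.0000); octagon support 4.5355 vs apothem 1 → ∉ W

none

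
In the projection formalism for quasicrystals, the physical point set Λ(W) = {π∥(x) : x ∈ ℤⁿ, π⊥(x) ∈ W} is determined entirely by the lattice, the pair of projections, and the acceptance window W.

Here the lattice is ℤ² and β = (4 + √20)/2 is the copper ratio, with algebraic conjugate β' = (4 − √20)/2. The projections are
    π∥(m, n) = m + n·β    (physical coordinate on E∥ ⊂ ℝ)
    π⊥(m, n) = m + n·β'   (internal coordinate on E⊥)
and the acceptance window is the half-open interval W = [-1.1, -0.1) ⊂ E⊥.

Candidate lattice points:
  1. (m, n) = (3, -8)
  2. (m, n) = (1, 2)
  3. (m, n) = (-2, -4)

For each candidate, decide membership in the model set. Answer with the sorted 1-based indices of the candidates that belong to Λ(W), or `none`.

3

β' = (4−√20)/2 ≈ -0.2361.
#1 (3,-8): internal coord 3 + (-8)·β' = +4.8885; +4.8885 ∉ [-1.1, -0.1) → out
#2 (1,2): internal coord 1 + (2)·β' = +0.5279; +0.5279 ∉ [-1.1, -0.1) → out
#3 (-2,-4): internal coord -2 + (-4)·β' = -1.0557; -1.0557 ∈ [-1.1, -0.1) → IN Λ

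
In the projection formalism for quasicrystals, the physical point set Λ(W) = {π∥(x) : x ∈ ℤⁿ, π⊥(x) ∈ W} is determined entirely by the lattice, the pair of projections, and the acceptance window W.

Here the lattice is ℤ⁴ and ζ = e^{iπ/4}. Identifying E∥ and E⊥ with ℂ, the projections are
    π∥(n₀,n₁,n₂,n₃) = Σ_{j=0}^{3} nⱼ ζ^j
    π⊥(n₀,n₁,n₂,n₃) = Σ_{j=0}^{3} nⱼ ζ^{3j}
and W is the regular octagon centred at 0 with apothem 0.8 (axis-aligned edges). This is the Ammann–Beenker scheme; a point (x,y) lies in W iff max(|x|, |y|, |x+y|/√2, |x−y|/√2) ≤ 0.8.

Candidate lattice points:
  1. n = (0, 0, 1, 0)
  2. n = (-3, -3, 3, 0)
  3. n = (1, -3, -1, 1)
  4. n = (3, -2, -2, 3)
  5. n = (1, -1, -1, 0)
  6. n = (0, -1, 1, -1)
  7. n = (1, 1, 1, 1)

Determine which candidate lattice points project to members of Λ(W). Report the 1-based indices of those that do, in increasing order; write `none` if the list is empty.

With ζ = e^{iπ/4} the internal vectors are ζ^0,ζ^3,ζ^6,ζ^9.
#1 (0, 0, 1, 0): internal (0.000000, -1.000000); octagon support 1.000000 vs apothem 0.8 → ∉ W
#2 (-3, -3, 3, 0): internal (-0.878680, -5.121320); octagon support 5.121320 vs apothem 0.8 → ∉ W
#3 (1, -3, -1, 1): internal (3.828427, -0.414214); octagon support 3.828427 vs apothem 0.8 → ∉ W
#4 (3, -2, -2, 3): internal (6.535534, 2.707107); octagon support 6.535534 vs apothem 0.8 → ∉ W
#5 (1, -1, -1, 0): internal (1.707107, 0.292893); octagon support 1.707107 vs apothem 0.8 → ∉ W
#6 (0, -1, 1, -1): internal (0.000000, -2.414214); octagon support 2.414214 vs apothem 0.8 → ∉ W
#7 (1, 1, 1, 1): internal (1.000000, 0.414214); octagon support 1.000000 vs apothem 0.8 → ∉ W

none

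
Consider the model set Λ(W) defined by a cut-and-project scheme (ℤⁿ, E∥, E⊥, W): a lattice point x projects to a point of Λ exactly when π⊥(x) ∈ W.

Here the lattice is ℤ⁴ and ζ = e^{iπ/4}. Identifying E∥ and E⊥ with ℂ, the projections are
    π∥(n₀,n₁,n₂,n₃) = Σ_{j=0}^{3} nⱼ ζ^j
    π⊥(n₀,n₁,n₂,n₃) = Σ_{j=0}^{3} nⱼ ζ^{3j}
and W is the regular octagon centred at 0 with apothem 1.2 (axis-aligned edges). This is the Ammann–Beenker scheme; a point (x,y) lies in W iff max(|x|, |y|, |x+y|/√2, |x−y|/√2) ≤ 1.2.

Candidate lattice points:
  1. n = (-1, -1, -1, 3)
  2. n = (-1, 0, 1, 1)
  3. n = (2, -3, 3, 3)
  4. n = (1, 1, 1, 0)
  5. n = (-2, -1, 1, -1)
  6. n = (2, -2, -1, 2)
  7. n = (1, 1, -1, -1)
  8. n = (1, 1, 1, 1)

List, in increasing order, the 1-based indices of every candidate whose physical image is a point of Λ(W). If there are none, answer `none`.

2, 4, 7, 8

π⊥(n) = n₀ + n₁ζ³ + n₂ζ⁶ + n₃ζ⁹ where ζ = e^{iπ/4}.
#1 (-1, -1, -1, 3): internal (1.82843, 2.41421); octagon support 3.00000 vs apothem 1.2 → ∉ W
#2 (-1, 0, 1, 1): internal (-0.29289, -0.29289); octagon support 0.41421 vs apothem 1.2 → ∈ W
#3 (2, -3, 3, 3): internal (6.24264, -3.00000); octagon support 6.53553 vs apothem 1.2 → ∉ W
#4 (1, 1, 1, 0): internal (0.29289, -0.29289); octagon support 0.41421 vs apothem 1.2 → ∈ W
#5 (-2, -1, 1, -1): internal (-2.00000, -2.41421); octagon support 3.12132 vs apothem 1.2 → ∉ W
#6 (2, -2, -1, 2): internal (4.82843, 1.00000); octagon support 4.82843 vs apothem 1.2 → ∉ W
#7 (1, 1, -1, -1): internal (-0.41421, 1.00000); octagon support 1.00000 vs apothem 1.2 → ∈ W
#8 (1, 1, 1, 1): internal (1.00000, 0.41421); octagon support 1.00000 vs apothem 1.2 → ∈ W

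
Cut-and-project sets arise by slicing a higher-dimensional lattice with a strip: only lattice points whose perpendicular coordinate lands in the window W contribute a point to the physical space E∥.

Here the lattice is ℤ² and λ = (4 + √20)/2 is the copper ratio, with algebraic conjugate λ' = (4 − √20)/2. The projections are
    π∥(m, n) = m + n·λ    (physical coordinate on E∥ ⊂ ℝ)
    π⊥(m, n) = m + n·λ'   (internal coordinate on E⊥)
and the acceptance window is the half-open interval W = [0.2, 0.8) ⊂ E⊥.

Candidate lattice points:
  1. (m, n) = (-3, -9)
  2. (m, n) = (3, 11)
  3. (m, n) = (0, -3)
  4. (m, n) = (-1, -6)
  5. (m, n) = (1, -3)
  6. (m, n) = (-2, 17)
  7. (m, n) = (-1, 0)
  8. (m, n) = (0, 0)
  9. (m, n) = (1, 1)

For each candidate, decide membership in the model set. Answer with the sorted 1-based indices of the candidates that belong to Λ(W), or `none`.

2, 3, 4, 9

Numerically λ ≈ 4.23607 and λ' = −1/λ ≈ -0.23607.
candidate 1: (m,n)=(-3,-9) → π∥ = -3-9·λ ≈ -41.12461, π⊥ = -3-9·λ' ≈ -0.87539 ∉ [0.2, 0.8) ⇒ out
candidate 2: (m,n)=(3,11) → π∥ = 3+11·λ ≈ 49.59675, π⊥ = 3+11·λ' ≈ 0.40325 ∈ [0.2, 0.8) ⇒ IN Λ
candidate 3: (m,n)=(0,-3) → π∥ = 0-3·λ ≈ -12.70820, π⊥ = 0-3·λ' ≈ 0.70820 ∈ [0.2, 0.8) ⇒ IN Λ
candidate 4: (m,n)=(-1,-6) → π∥ = -1-6·λ ≈ -26.41641, π⊥ = -1-6·λ' ≈ 0.41641 ∈ [0.2, 0.8) ⇒ IN Λ
candidate 5: (m,n)=(1,-3) → π∥ = 1-3·λ ≈ -11.70820, π⊥ = 1-3·λ' ≈ 1.70820 ∉ [0.2, 0.8) ⇒ out
candidate 6: (m,n)=(-2,17) → π∥ = -2+17·λ ≈ 70.01316, π⊥ = -2+17·λ' ≈ -6.01316 ∉ [0.2, 0.8) ⇒ out
candidate 7: (m,n)=(-1,0) → π∥ = -1+0·λ ≈ -1.00000, π⊥ = -1+0·λ' ≈ -1.00000 ∉ [0.2, 0.8) ⇒ out
candidate 8: (m,n)=(0,0) → π∥ = 0+0·λ ≈ 0.00000, π⊥ = 0+0·λ' ≈ 0.00000 ∉ [0.2, 0.8) ⇒ out
candidate 9: (m,n)=(1,1) → π∥ = 1+1·λ ≈ 5.23607, π⊥ = 1+1·λ' ≈ 0.76393 ∈ [0.2, 0.8) ⇒ IN Λ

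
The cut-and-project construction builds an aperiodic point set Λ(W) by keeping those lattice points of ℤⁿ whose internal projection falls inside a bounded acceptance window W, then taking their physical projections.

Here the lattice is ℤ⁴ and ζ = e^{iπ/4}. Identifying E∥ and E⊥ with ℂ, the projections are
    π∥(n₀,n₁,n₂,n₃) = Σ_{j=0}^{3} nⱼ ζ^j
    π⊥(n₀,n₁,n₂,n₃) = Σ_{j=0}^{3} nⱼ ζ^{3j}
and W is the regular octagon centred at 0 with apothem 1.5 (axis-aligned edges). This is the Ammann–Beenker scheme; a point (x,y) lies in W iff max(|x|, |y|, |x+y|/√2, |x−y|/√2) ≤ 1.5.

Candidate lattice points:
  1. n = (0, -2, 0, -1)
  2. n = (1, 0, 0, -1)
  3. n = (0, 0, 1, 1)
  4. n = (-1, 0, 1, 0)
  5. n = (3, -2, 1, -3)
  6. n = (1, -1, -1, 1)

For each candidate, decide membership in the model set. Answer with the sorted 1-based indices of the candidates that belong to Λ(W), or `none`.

With ζ = e^{iπ/4} the internal vectors are ζ^0,ζ^3,ζ^6,ζ^9.
candidate 1: n = (0, -2, 0, -1) → π⊥ ≈ (+0.707107, -2.121320); max(|x|,|y|,|x±y|/√2) = 2.121320 > 1.5 ⇒ ∉ W
candidate 2: n = (1, 0, 0, -1) → π⊥ ≈ (+0.292893, -0.707107); max(|x|,|y|,|x±y|/√2) = 0.707107 ≤ 1.5 ⇒ ∈ W
candidate 3: n = (0, 0, 1, 1) → π⊥ ≈ (+0.707107, -0.292893); max(|x|,|y|,|x±y|/√2) = 0.707107 ≤ 1.5 ⇒ ∈ W
candidate 4: n = (-1, 0, 1, 0) → π⊥ ≈ (-1.000000, -1.000000); max(|x|,|y|,|x±y|/√2) = 1.414214 ≤ 1.5 ⇒ ∈ W
candidate 5: n = (3, -2, 1, -3) → π⊥ ≈ (+2.292893, -4.535534); max(|x|,|y|,|x±y|/√2) = 4.828427 > 1.5 ⇒ ∉ W
candidate 6: n = (1, -1, -1, 1) → π⊥ ≈ (+2.414214, +1.000000); max(|x|,|y|,|x±y|/√2) = 2.414214 > 1.5 ⇒ ∉ W

2, 3, 4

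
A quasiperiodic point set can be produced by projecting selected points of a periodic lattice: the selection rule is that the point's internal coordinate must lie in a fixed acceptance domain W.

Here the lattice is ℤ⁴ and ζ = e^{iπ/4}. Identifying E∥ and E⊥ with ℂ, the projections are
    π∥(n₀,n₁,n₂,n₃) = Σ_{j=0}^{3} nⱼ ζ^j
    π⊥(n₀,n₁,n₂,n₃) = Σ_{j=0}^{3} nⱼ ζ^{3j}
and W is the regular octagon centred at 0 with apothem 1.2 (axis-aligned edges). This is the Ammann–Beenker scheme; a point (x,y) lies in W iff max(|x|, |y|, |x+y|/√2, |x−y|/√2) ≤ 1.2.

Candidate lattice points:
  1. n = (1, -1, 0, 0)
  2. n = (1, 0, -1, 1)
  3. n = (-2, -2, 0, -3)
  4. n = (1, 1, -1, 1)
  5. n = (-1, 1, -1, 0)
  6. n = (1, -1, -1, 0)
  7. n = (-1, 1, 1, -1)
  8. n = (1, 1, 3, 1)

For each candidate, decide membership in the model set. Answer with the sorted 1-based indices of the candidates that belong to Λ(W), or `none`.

With ζ = e^{iπ/4} the internal vectors are ζ^0,ζ^3,ζ^6,ζ^9.
#1 (1, -1, 0, 0): internal (1.707107, -0.707107); octagon support 1.707107 vs apothem 1.2 → ∉ W
#2 (1, 0, -1, 1): internal (1.707107, 1.707107); octagon support 2.414214 vs apothem 1.2 → ∉ W
#3 (-2, -2, 0, -3): internal (-2.707107, -3.535534); octagon support 4.414214 vs apothem 1.2 → ∉ W
#4 (1, 1, -1, 1): internal (1.000000, 2.414214); octagon support 2.414214 vs apothem 1.2 → ∉ W
#5 (-1, 1, -1, 0): internal (-1.707107, 1.707107); octagon support 2.414214 vs apothem 1.2 → ∉ W
#6 (1, -1, -1, 0): internal (1.707107, 0.292893); octagon support 1.707107 vs apothem 1.2 → ∉ W
#7 (-1, 1, 1, -1): internal (-2.414214, -1.000000); octagon support 2.414214 vs apothem 1.2 → ∉ W
#8 (1, 1, 3, 1): internal (1.000000, -1.585786); octagon support 1.828427 vs apothem 1.2 → ∉ W

none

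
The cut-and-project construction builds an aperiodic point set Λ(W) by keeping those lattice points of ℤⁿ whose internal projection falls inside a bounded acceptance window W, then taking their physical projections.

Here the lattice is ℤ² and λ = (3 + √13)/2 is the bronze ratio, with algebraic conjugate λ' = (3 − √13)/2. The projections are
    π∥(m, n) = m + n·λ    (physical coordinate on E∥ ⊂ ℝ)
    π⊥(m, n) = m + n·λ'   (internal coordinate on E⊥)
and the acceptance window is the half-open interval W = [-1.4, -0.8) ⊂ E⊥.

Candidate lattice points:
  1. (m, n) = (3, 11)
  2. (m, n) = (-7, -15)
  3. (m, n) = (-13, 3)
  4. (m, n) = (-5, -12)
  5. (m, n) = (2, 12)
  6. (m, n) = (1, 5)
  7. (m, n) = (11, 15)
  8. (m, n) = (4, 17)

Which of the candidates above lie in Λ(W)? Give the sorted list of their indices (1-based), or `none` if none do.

Compute λ' = (3−√13)/2 = -0.3028, so π⊥(m,n) = m -0.3028·n.
[1] lift (3,11): star map gives -0.3305; window check -1.4 ≤ -0.3305 < -0.8 is false → out
[2] lift (-7,-15): star map gives -2.4584; window check -1.4 ≤ -2.4584 < -0.8 is false → out
[3] lift (-13,3): star map gives -13.9083; window check -1.4 ≤ -13.9083 < -0.8 is false → out
[4] lift (-5,-12): star map gives -1.3667; window check -1.4 ≤ -1.3667 < -0.8 is true → IN Λ
[5] lift (2,12): star map gives -1.6333; window check -1.4 ≤ -1.6333 < -0.8 is false → out
[6] lift (1,5): star map gives -0.5139; window check -1.4 ≤ -0.5139 < -0.8 is false → out
[7] lift (11,15): star map gives 6.4584; window check -1.4 ≤ 6.4584 < -0.8 is false → out
[8] lift (4,17): star map gives -1.1472; window check -1.4 ≤ -1.1472 < -0.8 is true → IN Λ

4, 8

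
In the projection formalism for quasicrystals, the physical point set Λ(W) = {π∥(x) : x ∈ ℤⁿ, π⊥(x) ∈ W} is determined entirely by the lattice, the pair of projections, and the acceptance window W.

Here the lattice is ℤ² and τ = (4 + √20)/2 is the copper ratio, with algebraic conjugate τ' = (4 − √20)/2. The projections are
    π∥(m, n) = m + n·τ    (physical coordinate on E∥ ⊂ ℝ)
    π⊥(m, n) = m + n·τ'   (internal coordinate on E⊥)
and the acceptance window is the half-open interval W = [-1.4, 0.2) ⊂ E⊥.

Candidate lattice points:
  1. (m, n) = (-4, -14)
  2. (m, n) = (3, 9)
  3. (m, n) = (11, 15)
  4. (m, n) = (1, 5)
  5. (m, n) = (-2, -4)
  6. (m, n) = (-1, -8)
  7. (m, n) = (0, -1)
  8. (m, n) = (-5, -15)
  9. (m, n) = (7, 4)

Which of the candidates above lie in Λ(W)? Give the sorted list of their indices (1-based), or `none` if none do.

1, 4, 5

τ' = (4−√20)/2 ≈ -0.236068.
candidate 1: (m,n)=(-4,-14) → π∥ = -4-14·τ ≈ -63.304952, π⊥ = -4-14·τ' ≈ -0.695048 ∈ [-1.4, 0.2) ⇒ IN Λ
candidate 2: (m,n)=(3,9) → π∥ = 3+9·τ ≈ 41.124612, π⊥ = 3+9·τ' ≈ 0.875388 ∉ [-1.4, 0.2) ⇒ out
candidate 3: (m,n)=(11,15) → π∥ = 11+15·τ ≈ 74.541020, π⊥ = 11+15·τ' ≈ 7.458980 ∉ [-1.4, 0.2) ⇒ out
candidate 4: (m,n)=(1,5) → π∥ = 1+5·τ ≈ 22.180340, π⊥ = 1+5·τ' ≈ -0.180340 ∈ [-1.4, 0.2) ⇒ IN Λ
candidate 5: (m,n)=(-2,-4) → π∥ = -2-4·τ ≈ -18.944272, π⊥ = -2-4·τ' ≈ -1.055728 ∈ [-1.4, 0.2) ⇒ IN Λ
candidate 6: (m,n)=(-1,-8) → π∥ = -1-8·τ ≈ -34.888544, π⊥ = -1-8·τ' ≈ 0.888544 ∉ [-1.4, 0.2) ⇒ out
candidate 7: (m,n)=(0,-1) → π∥ = 0-1·τ ≈ -4.236068, π⊥ = 0-1·τ' ≈ 0.236068 ∉ [-1.4, 0.2) ⇒ out
candidate 8: (m,n)=(-5,-15) → π∥ = -5-15·τ ≈ -68.541020, π⊥ = -5-15·τ' ≈ -1.458980 ∉ [-1.4, 0.2) ⇒ out
candidate 9: (m,n)=(7,4) → π∥ = 7+4·τ ≈ 23.944272, π⊥ = 7+4·τ' ≈ 6.055728 ∉ [-1.4, 0.2) ⇒ out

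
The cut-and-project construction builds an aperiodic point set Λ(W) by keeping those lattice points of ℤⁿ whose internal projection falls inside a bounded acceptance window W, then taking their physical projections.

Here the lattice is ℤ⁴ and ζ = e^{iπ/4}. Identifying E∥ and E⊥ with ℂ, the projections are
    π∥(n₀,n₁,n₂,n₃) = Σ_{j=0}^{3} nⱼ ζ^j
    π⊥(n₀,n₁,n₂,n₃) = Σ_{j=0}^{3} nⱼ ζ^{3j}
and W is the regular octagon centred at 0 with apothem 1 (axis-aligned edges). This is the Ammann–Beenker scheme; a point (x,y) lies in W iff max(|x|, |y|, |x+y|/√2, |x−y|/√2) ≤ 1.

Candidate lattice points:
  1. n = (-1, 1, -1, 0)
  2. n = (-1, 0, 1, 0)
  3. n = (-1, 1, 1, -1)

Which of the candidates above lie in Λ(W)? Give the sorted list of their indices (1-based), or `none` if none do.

π⊥(n) = n₀ + n₁ζ³ + n₂ζ⁶ + n₃ζ⁹ where ζ = e^{iπ/4}.
#1 (-1, 1, -1, 0): internal (-1.70711, 1.70711); octagon support 2.41421 vs apothem 1 → ∉ W
#2 (-1, 0, 1, 0): internal (-1.00000, -1.00000); octagon support 1.41421 vs apothem 1 → ∉ W
#3 (-1, 1, 1, -1): internal (-2.41421, -1.00000); octagon support 2.41421 vs apothem 1 → ∉ W

none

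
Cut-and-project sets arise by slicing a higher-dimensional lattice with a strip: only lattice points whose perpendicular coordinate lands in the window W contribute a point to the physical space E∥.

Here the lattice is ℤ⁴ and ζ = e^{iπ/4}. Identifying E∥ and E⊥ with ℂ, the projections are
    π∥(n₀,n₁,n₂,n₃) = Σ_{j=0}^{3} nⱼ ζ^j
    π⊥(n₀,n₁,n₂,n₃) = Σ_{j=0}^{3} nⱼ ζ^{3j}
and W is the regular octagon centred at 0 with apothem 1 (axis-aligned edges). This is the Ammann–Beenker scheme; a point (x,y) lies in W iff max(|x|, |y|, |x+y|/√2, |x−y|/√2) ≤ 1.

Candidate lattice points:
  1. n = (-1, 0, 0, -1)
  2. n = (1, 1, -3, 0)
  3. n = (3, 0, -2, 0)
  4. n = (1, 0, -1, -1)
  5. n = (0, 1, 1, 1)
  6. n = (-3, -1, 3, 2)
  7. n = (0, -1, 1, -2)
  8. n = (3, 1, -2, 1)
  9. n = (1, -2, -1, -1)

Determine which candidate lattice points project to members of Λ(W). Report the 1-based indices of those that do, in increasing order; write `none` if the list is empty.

4, 5

Internal map: ζ^{3j} for j=0..3 gives (1,0), (−√2/2,√2/2), (0,−1), (√2/2,√2/2).
#1 (-1, 0, 0, -1): internal (-1.70711, -0.70711); octagon support 1.70711 vs apothem 1 → ∉ W
#2 (1, 1, -3, 0): internal (0.29289, 3.70711); octagon support 3.70711 vs apothem 1 → ∉ W
#3 (3, 0, -2, 0): internal (3.00000, 2.00000); octagon support 3.53553 vs apothem 1 → ∉ W
#4 (1, 0, -1, -1): internal (0.29289, 0.29289); octagon support 0.41421 vs apothem 1 → ∈ W
#5 (0, 1, 1, 1): internal (0.00000, 0.41421); octagon support 0.41421 vs apothem 1 → ∈ W
#6 (-3, -1, 3, 2): internal (-0.87868, -2.29289); octagon support 2.29289 vs apothem 1 → ∉ W
#7 (0, -1, 1, -2): internal (-0.70711, -3.12132); octagon support 3.12132 vs apothem 1 → ∉ W
#8 (3, 1, -2, 1): internal (3.00000, 3.41421); octagon support 4.53553 vs apothem 1 → ∉ W
#9 (1, -2, -1, -1): internal (1.70711, -1.12132); octagon support 2.00000 vs apothem 1 → ∉ W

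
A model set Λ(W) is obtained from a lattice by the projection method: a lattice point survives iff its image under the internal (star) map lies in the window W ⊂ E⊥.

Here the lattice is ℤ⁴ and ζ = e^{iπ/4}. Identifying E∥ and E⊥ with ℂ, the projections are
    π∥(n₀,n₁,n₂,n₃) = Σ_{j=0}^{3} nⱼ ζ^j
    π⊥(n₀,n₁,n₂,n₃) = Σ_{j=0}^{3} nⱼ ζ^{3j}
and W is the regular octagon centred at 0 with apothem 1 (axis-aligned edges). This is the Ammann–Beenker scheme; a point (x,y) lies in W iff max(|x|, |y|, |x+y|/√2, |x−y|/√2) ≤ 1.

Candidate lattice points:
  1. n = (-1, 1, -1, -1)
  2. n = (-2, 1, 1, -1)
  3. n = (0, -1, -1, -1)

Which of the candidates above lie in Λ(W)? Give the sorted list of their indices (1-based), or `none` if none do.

Internal map: ζ^{3j} for j=0..3 gives (1,0), (−√2/2,√2/2), (0,−1), (√2/2,√2/2).
candidate 1: n = (-1, 1, -1, -1) → π⊥ ≈ (-2.41421, +1.00000); max(|x|,|y|,|x±y|/√2) = 2.41421 > 1 ⇒ ∉ W
candidate 2: n = (-2, 1, 1, -1) → π⊥ ≈ (-3.41421, -1.00000); max(|x|,|y|,|x±y|/√2) = 3.41421 > 1 ⇒ ∉ W
candidate 3: n = (0, -1, -1, -1) → π⊥ ≈ (+0.00000, -0.41421); max(|x|,|y|,|x±y|/√2) = 0.41421 ≤ 1 ⇒ ∈ W

3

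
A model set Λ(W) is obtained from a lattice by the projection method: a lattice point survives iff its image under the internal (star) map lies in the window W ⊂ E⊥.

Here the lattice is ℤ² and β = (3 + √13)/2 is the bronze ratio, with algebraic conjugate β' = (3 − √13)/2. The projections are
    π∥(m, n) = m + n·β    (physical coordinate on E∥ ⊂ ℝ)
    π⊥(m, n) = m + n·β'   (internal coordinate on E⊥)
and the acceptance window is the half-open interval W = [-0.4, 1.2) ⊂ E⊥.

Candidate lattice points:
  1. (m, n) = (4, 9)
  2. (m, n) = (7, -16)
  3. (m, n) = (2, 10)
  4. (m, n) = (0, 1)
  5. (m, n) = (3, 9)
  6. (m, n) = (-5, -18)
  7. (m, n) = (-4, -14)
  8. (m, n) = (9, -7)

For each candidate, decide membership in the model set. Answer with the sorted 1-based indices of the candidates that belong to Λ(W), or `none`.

4, 5, 6, 7

β' = (3−√13)/2 ≈ -0.30278.
candidate 1: (m,n)=(4,9) → π∥ = 4+9·β ≈ 33.72498, π⊥ = 4+9·β' ≈ 1.27502 ∉ [-0.4, 1.2) ⇒ out
candidate 2: (m,n)=(7,-16) → π∥ = 7-16·β ≈ -45.84441, π⊥ = 7-16·β' ≈ 11.84441 ∉ [-0.4, 1.2) ⇒ out
candidate 3: (m,n)=(2,10) → π∥ = 2+10·β ≈ 35.02776, π⊥ = 2+10·β' ≈ -1.02776 ∉ [-0.4, 1.2) ⇒ out
candidate 4: (m,n)=(0,1) → π∥ = 0+1·β ≈ 3.30278, π⊥ = 0+1·β' ≈ -0.30278 ∈ [-0.4, 1.2) ⇒ IN Λ
candidate 5: (m,n)=(3,9) → π∥ = 3+9·β ≈ 32.72498, π⊥ = 3+9·β' ≈ 0.27502 ∈ [-0.4, 1.2) ⇒ IN Λ
candidate 6: (m,n)=(-5,-18) → π∥ = -5-18·β ≈ -64.44996, π⊥ = -5-18·β' ≈ 0.44996 ∈ [-0.4, 1.2) ⇒ IN Λ
candidate 7: (m,n)=(-4,-14) → π∥ = -4-14·β ≈ -50.23886, π⊥ = -4-14·β' ≈ 0.23886 ∈ [-0.4, 1.2) ⇒ IN Λ
candidate 8: (m,n)=(9,-7) → π∥ = 9-7·β ≈ -14.11943, π⊥ = 9-7·β' ≈ 11.11943 ∉ [-0.4, 1.2) ⇒ out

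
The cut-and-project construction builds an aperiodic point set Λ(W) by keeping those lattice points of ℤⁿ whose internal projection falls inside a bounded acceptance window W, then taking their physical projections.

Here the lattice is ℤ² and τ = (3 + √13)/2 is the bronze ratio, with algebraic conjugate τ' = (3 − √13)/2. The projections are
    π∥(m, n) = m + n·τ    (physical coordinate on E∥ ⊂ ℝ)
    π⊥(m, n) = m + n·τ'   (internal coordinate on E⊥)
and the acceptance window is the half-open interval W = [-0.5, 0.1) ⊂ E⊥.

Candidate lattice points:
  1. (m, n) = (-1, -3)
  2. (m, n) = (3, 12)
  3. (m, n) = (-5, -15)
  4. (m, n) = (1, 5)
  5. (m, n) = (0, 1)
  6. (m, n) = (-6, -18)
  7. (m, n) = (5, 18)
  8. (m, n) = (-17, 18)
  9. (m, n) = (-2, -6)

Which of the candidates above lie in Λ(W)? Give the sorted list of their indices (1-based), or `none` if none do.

1, 3, 5, 7, 9

τ' = (3−√13)/2 ≈ -0.3028.
#1 (-1,-3): internal coord -1 + (-3)·τ' = -0.0917; -0.0917 ∈ [-0.5, 0.1) → IN Λ
#2 (3,12): internal coord 3 + (12)·τ' = -0.6333; -0.6333 ∉ [-0.5, 0.1) → out
#3 (-5,-15): internal coord -5 + (-15)·τ' = -0.4584; -0.4584 ∈ [-0.5, 0.1) → IN Λ
#4 (1,5): internal coord 1 + (5)·τ' = -0.5139; -0.5139 ∉ [-0.5, 0.1) → out
#5 (0,1): internal coord 0 + (1)·τ' = -0.3028; -0.3028 ∈ [-0.5, 0.1) → IN Λ
#6 (-6,-18): internal coord -6 + (-18)·τ' = -0.5500; -0.5500 ∉ [-0.5, 0.1) → out
#7 (5,18): internal coord 5 + (18)·τ' = -0.4500; -0.4500 ∈ [-0.5, 0.1) → IN Λ
#8 (-17,18): internal coord -17 + (18)·τ' = -22.4500; -22.4500 ∉ [-0.5, 0.1) → out
#9 (-2,-6): internal coord -2 + (-6)·τ' = -0.1833; -0.1833 ∈ [-0.5, 0.1) → IN Λ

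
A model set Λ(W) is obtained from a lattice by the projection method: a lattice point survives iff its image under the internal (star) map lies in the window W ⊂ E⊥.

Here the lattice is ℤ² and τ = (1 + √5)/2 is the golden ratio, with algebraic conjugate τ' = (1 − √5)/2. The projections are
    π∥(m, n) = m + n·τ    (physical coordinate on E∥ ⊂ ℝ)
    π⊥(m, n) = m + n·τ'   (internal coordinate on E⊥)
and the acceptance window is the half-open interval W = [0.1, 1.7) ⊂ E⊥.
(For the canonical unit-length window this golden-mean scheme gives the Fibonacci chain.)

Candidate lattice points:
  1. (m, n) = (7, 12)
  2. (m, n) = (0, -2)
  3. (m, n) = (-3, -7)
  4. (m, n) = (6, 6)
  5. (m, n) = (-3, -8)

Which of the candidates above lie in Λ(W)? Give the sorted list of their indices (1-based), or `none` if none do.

Compute τ' = (1−√5)/2 = -0.61803, so π⊥(m,n) = m -0.61803·n.
[1] lift (7,12): star map gives -0.41641; window check 0.1 ≤ -0.41641 < 1.7 is false → out
[2] lift (0,-2): star map gives 1.23607; window check 0.1 ≤ 1.23607 < 1.7 is true → IN Λ
[3] lift (-3,-7): star map gives 1.32624; window check 0.1 ≤ 1.32624 < 1.7 is true → IN Λ
[4] lift (6,6): star map gives 2.29180; window check 0.1 ≤ 2.29180 < 1.7 is false → out
[5] lift (-3,-8): star map gives 1.94427; window check 0.1 ≤ 1.94427 < 1.7 is false → out

2, 3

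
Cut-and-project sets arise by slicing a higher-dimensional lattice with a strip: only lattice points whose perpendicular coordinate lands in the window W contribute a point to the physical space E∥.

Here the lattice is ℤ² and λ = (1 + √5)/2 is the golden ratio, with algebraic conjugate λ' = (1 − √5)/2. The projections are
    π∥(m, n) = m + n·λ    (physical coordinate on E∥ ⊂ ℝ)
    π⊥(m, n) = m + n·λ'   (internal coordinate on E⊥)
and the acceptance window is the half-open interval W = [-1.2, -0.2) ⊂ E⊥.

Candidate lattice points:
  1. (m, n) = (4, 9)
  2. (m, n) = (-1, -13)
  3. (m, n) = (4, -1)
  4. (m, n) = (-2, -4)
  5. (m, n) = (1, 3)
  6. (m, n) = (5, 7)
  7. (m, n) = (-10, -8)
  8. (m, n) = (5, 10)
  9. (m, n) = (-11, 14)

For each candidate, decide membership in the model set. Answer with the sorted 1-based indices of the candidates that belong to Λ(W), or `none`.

λ' = (1−√5)/2 ≈ -0.6180.
[1] lift (4,9): star map gives -1.5623; window check -1.2 ≤ -1.5623 < -0.2 is false → out
[2] lift (-1,-13): star map gives 7.0344; window check -1.2 ≤ 7.0344 < -0.2 is false → out
[3] lift (4,-1): star map gives 4.6180; window check -1.2 ≤ 4.6180 < -0.2 is false → out
[4] lift (-2,-4): star map gives 0.4721; window check -1.2 ≤ 0.4721 < -0.2 is false → out
[5] lift (1,3): star map gives -0.8541; window check -1.2 ≤ -0.8541 < -0.2 is true → IN Λ
[6] lift (5,7): star map gives 0.6738; window check -1.2 ≤ 0.6738 < -0.2 is false → out
[7] lift (-10,-8): star map gives -5.0557; window check -1.2 ≤ -5.0557 < -0.2 is false → out
[8] lift (5,10): star map gives -1.1803; window check -1.2 ≤ -1.1803 < -0.2 is true → IN Λ
[9] lift (-11,14): star map gives -19.6525; window check -1.2 ≤ -19.6525 < -0.2 is false → out

5, 8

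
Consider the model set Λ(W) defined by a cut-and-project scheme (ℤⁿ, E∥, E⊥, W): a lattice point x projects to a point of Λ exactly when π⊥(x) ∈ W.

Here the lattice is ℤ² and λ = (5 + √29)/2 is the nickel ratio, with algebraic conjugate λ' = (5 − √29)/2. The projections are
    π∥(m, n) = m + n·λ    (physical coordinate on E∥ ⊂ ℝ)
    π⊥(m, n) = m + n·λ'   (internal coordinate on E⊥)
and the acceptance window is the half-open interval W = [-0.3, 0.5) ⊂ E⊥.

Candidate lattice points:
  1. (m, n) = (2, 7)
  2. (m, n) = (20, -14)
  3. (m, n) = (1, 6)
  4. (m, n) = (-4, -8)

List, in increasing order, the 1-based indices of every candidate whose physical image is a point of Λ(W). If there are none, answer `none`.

3

Compute λ' = (5−√29)/2 = -0.192582, so π⊥(m,n) = m -0.192582·n.
#1 (2,7): internal coord 2 + (7)·λ' = +0.651923; +0.651923 ∉ [-0.3, 0.5) → out
#2 (20,-14): internal coord 20 + (-14)·λ' = +22.696154; +22.696154 ∉ [-0.3, 0.5) → out
#3 (1,6): internal coord 1 + (6)·λ' = -0.155494; -0.155494 ∈ [-0.3, 0.5) → IN Λ
#4 (-4,-8): internal coord -4 + (-8)·λ' = -2.459341; -2.459341 ∉ [-0.3, 0.5) → out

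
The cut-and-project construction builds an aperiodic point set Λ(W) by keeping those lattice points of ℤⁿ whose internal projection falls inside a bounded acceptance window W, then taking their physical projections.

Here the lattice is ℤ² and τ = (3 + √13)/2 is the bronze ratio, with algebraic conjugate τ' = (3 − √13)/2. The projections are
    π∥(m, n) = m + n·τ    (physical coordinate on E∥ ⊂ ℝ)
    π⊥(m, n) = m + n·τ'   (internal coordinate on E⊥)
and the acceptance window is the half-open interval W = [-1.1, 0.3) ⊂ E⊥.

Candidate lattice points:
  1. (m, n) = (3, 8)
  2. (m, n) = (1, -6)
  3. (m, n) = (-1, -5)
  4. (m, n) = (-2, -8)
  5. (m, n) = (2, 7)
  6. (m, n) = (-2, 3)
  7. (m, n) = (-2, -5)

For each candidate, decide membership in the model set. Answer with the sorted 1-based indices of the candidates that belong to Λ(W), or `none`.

Compute τ' = (3−√13)/2 = -0.302776, so π⊥(m,n) = m -0.302776·n.
[1] lift (3,8): star map gives 0.577795; window check -1.1 ≤ 0.577795 < 0.3 is false → out
[2] lift (1,-6): star map gives 2.816654; window check -1.1 ≤ 2.816654 < 0.3 is false → out
[3] lift (-1,-5): star map gives 0.513878; window check -1.1 ≤ 0.513878 < 0.3 is false → out
[4] lift (-2,-8): star map gives 0.422205; window check -1.1 ≤ 0.422205 < 0.3 is false → out
[5] lift (2,7): star map gives -0.119429; window check -1.1 ≤ -0.119429 < 0.3 is true → IN Λ
[6] lift (-2,3): star map gives -2.908327; window check -1.1 ≤ -2.908327 < 0.3 is false → out
[7] lift (-2,-5): star map gives -0.486122; window check -1.1 ≤ -0.486122 < 0.3 is true → IN Λ

5, 7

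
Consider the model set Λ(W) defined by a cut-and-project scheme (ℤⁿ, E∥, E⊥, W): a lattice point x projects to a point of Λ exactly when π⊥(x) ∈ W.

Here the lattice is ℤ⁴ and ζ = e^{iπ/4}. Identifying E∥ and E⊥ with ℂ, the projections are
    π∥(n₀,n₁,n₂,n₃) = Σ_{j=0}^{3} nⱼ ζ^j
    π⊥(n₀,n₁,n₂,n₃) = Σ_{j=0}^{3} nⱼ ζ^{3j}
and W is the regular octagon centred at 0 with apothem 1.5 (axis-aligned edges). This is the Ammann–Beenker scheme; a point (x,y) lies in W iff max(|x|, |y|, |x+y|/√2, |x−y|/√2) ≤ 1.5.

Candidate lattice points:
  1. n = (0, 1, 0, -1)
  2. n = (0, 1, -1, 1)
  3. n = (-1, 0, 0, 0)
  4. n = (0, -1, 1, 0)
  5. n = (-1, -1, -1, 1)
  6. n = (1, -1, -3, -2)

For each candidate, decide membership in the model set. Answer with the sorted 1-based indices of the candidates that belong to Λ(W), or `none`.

Internal map: ζ^{3j} for j=0..3 gives (1,0), (−√2/2,√2/2), (0,−1), (√2/2,√2/2).
candidate 1: n = (0, 1, 0, -1) → π⊥ ≈ (-1.4142, +0.0000); max(|x|,|y|,|x±y|/√2) = 1.4142 ≤ 1.5 ⇒ ∈ W
candidate 2: n = (0, 1, -1, 1) → π⊥ ≈ (+0.0000, +2.4142); max(|x|,|y|,|x±y|/√2) = 2.4142 > 1.5 ⇒ ∉ W
candidate 3: n = (-1, 0, 0, 0) → π⊥ ≈ (-1.0000, +0.0000); max(|x|,|y|,|x±y|/√2) = 1.0000 ≤ 1.5 ⇒ ∈ W
candidate 4: n = (0, -1, 1, 0) → π⊥ ≈ (+0.7071, -1.7071); max(|x|,|y|,|x±y|/√2) = 1.7071 > 1.5 ⇒ ∉ W
candidate 5: n = (-1, -1, -1, 1) → π⊥ ≈ (+0.4142, +1.0000); max(|x|,|y|,|x±y|/√2) = 1.0000 ≤ 1.5 ⇒ ∈ W
candidate 6: n = (1, -1, -3, -2) → π⊥ ≈ (+0.2929, +0.8787); max(|x|,|y|,|x±y|/√2) = 0.8787 ≤ 1.5 ⇒ ∈ W

1, 3, 5, 6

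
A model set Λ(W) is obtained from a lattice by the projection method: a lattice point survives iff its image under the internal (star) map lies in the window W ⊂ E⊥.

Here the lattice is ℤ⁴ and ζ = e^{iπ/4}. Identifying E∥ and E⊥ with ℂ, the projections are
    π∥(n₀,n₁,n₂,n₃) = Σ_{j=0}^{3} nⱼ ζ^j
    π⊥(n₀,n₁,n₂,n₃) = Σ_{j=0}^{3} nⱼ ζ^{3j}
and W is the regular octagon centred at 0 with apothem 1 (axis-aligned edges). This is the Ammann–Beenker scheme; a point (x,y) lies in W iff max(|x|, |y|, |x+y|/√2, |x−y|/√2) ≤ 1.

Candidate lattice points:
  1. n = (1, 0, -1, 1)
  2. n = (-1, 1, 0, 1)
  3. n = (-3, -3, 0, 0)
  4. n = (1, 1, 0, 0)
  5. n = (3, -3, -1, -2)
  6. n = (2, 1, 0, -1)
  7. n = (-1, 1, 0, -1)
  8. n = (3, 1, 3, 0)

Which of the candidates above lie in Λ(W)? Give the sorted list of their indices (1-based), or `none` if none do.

Internal map: ζ^{3j} for j=0..3 gives (1,0), (−√2/2,√2/2), (0,−1), (√2/2,√2/2).
#1 (1, 0, -1, 1): internal (1.70711, 1.70711); octagon support 2.41421 vs apothem 1 → ∉ W
#2 (-1, 1, 0, 1): internal (-1.00000, 1.41421); octagon support 1.70711 vs apothem 1 → ∉ W
#3 (-3, -3, 0, 0): internal (-0.87868, -2.12132); octagon support 2.12132 vs apothem 1 → ∉ W
#4 (1, 1, 0, 0): internal (0.29289, 0.70711); octagon support 0.70711 vs apothem 1 → ∈ W
#5 (3, -3, -1, -2): internal (3.70711, -2.53553); octagon support 4.41421 vs apothem 1 → ∉ W
#6 (2, 1, 0, -1): internal (0.58579, 0.00000); octagon support 0.58579 vs apothem 1 → ∈ W
#7 (-1, 1, 0, -1): internal (-2.41421, 0.00000); octagon support 2.41421 vs apothem 1 → ∉ W
#8 (3, 1, 3, 0): internal (2.29289, -2.29289); octagon support 3.24264 vs apothem 1 → ∉ W

4, 6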